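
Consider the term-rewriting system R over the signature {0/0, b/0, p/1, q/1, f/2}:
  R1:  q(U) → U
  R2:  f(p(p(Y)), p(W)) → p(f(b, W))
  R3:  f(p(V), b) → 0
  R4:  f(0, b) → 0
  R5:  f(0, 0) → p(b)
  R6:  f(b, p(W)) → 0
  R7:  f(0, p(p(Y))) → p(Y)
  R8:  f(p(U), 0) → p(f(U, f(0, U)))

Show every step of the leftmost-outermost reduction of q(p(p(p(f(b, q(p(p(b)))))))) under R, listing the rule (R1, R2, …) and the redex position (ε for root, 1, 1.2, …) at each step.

1. q(p(p(p(f(b, q(p(p(b))))))))  →  p(p(p(f(b, q(p(p(b)))))))   [R1 at ε]
2. p(p(p(f(b, q(p(p(b)))))))  →  p(p(p(f(b, p(p(b))))))   [R1 at 1.1.1.2]
3. p(p(p(f(b, p(p(b))))))  →  p(p(p(0)))   [R6 at 1.1.1]

p(p(p(0)))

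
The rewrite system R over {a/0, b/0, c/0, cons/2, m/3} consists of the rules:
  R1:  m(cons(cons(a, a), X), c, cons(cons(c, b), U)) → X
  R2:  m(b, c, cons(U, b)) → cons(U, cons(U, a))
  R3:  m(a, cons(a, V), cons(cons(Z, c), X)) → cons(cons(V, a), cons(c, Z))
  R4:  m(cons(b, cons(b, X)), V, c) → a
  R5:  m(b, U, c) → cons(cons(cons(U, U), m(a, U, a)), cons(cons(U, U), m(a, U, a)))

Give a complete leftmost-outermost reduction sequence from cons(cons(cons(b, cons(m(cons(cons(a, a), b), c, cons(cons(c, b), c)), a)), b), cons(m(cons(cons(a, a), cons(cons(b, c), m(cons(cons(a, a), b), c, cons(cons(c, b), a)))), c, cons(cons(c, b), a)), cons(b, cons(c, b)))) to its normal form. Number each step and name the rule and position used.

cons(cons(cons(b, cons(b, a)), b), cons(cons(cons(b, c), b), cons(b, cons(c, b))))

1. cons(cons(cons(b, cons(m(cons(cons(a, a), b), c, cons(cons(c, b), c)), a)), b), cons(m(cons(cons(a, a), cons(cons(b, c), m(cons(cons(a, a), b), c, cons(cons(c, b), a)))), c, cons(cons(c, b), a)), cons(b, cons(c, b))))  →  cons(cons(cons(b, cons(b, a)), b), cons(m(cons(cons(a, a), cons(cons(b, c), m(cons(cons(a, a), b), c, cons(cons(c, b), a)))), c, cons(cons(c, b), a)), cons(b, cons(c, b))))   [R1 at 1.1.2.1]
2. cons(cons(cons(b, cons(b, a)), b), cons(m(cons(cons(a, a), cons(cons(b, c), m(cons(cons(a, a), b), c, cons(cons(c, b), a)))), c, cons(cons(c, b), a)), cons(b, cons(c, b))))  →  cons(cons(cons(b, cons(b, a)), b), cons(cons(cons(b, c), m(cons(cons(a, a), b), c, cons(cons(c, b), a))), cons(b, cons(c, b))))   [R1 at 2.1]
3. cons(cons(cons(b, cons(b, a)), b), cons(cons(cons(b, c), m(cons(cons(a, a), b), c, cons(cons(c, b), a))), cons(b, cons(c, b))))  →  cons(cons(cons(b, cons(b, a)), b), cons(cons(cons(b, c), b), cons(b, cons(c, b))))   [R1 at 2.1.2]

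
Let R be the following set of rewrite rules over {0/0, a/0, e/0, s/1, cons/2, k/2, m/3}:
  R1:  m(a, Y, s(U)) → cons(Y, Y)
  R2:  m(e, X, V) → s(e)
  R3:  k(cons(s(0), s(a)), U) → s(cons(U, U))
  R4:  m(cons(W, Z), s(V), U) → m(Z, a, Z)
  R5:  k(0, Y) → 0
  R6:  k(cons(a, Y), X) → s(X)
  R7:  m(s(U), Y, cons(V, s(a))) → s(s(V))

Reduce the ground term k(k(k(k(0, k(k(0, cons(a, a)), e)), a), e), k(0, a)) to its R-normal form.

0

1. k(k(k(k(0, k(k(0, cons(a, a)), e)), a), e), k(0, a))  →  k(k(k(0, a), e), k(0, a))   [R5 at 1.1.1]
2. k(k(k(0, a), e), k(0, a))  →  k(k(0, e), k(0, a))   [R5 at 1.1]
3. k(k(0, e), k(0, a))  →  k(0, k(0, a))   [R5 at 1]
4. k(0, k(0, a))  →  0   [R5 at ε]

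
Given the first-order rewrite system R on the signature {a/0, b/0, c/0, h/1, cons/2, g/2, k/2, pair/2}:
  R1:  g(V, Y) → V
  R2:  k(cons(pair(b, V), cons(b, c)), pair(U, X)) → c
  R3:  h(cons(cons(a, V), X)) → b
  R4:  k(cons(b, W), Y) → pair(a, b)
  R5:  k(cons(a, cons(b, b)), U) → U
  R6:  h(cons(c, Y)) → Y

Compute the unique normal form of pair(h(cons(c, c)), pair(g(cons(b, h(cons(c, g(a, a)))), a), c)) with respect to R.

pair(c, pair(cons(b, a), c))

1. pair(h(cons(c, c)), pair(g(cons(b, h(cons(c, g(a, a)))), a), c))  →  pair(c, pair(g(cons(b, h(cons(c, g(a, a)))), a), c))   [R6 at 1]
2. pair(c, pair(g(cons(b, h(cons(c, g(a, a)))), a), c))  →  pair(c, pair(cons(b, h(cons(c, g(a, a)))), c))   [R1 at 2.1]
3. pair(c, pair(cons(b, h(cons(c, g(a, a)))), c))  →  pair(c, pair(cons(b, g(a, a)), c))   [R6 at 2.1.2]
4. pair(c, pair(cons(b, g(a, a)), c))  →  pair(c, pair(cons(b, a), c))   [R1 at 2.1.2]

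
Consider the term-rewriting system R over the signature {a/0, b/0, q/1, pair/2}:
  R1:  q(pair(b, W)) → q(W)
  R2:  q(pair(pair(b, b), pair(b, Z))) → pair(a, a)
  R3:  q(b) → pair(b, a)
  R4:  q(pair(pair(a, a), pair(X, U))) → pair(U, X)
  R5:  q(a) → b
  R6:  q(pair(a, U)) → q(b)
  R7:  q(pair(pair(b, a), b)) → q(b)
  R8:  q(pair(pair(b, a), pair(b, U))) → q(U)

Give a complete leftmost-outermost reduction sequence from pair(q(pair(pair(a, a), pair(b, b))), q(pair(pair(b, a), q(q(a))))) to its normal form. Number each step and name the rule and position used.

pair(pair(b, b), b)

1. pair(q(pair(pair(a, a), pair(b, b))), q(pair(pair(b, a), q(q(a)))))  →  pair(pair(b, b), q(pair(pair(b, a), q(q(a)))))   [R4 at 1]
2. pair(pair(b, b), q(pair(pair(b, a), q(q(a)))))  →  pair(pair(b, b), q(pair(pair(b, a), q(b))))   [R5 at 2.1.2.1]
3. pair(pair(b, b), q(pair(pair(b, a), q(b))))  →  pair(pair(b, b), q(pair(pair(b, a), pair(b, a))))   [R3 at 2.1.2]
4. pair(pair(b, b), q(pair(pair(b, a), pair(b, a))))  →  pair(pair(b, b), q(a))   [R8 at 2]
5. pair(pair(b, b), q(a))  →  pair(pair(b, b), b)   [R5 at 2]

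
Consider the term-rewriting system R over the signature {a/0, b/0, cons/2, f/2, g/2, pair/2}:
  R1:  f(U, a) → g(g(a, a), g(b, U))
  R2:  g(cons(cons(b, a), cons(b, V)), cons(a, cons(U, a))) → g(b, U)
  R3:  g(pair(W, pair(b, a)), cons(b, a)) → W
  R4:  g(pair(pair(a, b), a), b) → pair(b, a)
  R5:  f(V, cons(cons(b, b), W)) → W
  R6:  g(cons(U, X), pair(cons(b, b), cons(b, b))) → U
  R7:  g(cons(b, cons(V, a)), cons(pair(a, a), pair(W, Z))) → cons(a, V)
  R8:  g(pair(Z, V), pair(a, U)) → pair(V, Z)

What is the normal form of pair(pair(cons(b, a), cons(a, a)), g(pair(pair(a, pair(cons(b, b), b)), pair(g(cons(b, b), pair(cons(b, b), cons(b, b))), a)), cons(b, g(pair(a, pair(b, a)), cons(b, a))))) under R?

pair(pair(cons(b, a), cons(a, a)), pair(a, pair(cons(b, b), b)))

1. pair(pair(cons(b, a), cons(a, a)), g(pair(pair(a, pair(cons(b, b), b)), pair(g(cons(b, b), pair(cons(b, b), cons(b, b))), a)), cons(b, g(pair(a, pair(b, a)), cons(b, a)))))  →  pair(pair(cons(b, a), cons(a, a)), g(pair(pair(a, pair(cons(b, b), b)), pair(b, a)), cons(b, g(pair(a, pair(b, a)), cons(b, a)))))   [R6 at 2.1.2.1]
2. pair(pair(cons(b, a), cons(a, a)), g(pair(pair(a, pair(cons(b, b), b)), pair(b, a)), cons(b, g(pair(a, pair(b, a)), cons(b, a)))))  →  pair(pair(cons(b, a), cons(a, a)), g(pair(pair(a, pair(cons(b, b), b)), pair(b, a)), cons(b, a)))   [R3 at 2.2.2]
3. pair(pair(cons(b, a), cons(a, a)), g(pair(pair(a, pair(cons(b, b), b)), pair(b, a)), cons(b, a)))  →  pair(pair(cons(b, a), cons(a, a)), pair(a, pair(cons(b, b), b)))   [R3 at 2]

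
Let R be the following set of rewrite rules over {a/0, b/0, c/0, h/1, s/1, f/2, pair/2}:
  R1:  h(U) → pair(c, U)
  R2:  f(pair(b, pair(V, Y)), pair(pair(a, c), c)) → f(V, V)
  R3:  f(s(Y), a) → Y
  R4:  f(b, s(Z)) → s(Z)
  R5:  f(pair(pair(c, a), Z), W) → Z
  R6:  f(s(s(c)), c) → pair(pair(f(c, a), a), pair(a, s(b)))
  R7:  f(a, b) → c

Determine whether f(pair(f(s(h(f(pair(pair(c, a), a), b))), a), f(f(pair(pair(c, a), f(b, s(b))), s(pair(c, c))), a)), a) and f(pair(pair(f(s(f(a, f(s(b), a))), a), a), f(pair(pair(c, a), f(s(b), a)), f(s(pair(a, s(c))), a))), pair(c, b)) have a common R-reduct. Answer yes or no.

yes — NF(t₁) = b, NF(t₂) = b

Reduce t₁ = f(pair(f(s(h(f(pair(pair(c, a), a), b))), a), f(f(pair(pair(c, a), f(b, s(b))), s(pair(c, c))), a)), a):
1. f(pair(f(s(h(f(pair(pair(c, a), a), b))), a), f(f(pair(pair(c, a), f(b, s(b))), s(pair(c, c))), a)), a)  →  f(pair(h(f(pair(pair(c, a), a), b)), f(f(pair(pair(c, a), f(b, s(b))), s(pair(c, c))), a)), a)   [R3 at 1.1]
2. f(pair(h(f(pair(pair(c, a), a), b)), f(f(pair(pair(c, a), f(b, s(b))), s(pair(c, c))), a)), a)  →  f(pair(pair(c, f(pair(pair(c, a), a), b)), f(f(pair(pair(c, a), f(b, s(b))), s(pair(c, c))), a)), a)   [R1 at 1.1]
3. f(pair(pair(c, f(pair(pair(c, a), a), b)), f(f(pair(pair(c, a), f(b, s(b))), s(pair(c, c))), a)), a)  →  f(pair(pair(c, a), f(f(pair(pair(c, a), f(b, s(b))), s(pair(c, c))), a)), a)   [R5 at 1.1.2]
4. f(pair(pair(c, a), f(f(pair(pair(c, a), f(b, s(b))), s(pair(c, c))), a)), a)  →  f(f(pair(pair(c, a), f(b, s(b))), s(pair(c, c))), a)   [R5 at ε]
5. f(f(pair(pair(c, a), f(b, s(b))), s(pair(c, c))), a)  →  f(f(b, s(b)), a)   [R5 at 1]
6. f(f(b, s(b)), a)  →  f(s(b), a)   [R4 at 1]
7. f(s(b), a)  →  b   [R3 at ε]

Reduce t₂ = f(pair(pair(f(s(f(a, f(s(b), a))), a), a), f(pair(pair(c, a), f(s(b), a)), f(s(pair(a, s(c))), a))), pair(c, b)):
1. f(pair(pair(f(s(f(a, f(s(b), a))), a), a), f(pair(pair(c, a), f(s(b), a)), f(s(pair(a, s(c))), a))), pair(c, b))  →  f(pair(pair(f(a, f(s(b), a)), a), f(pair(pair(c, a), f(s(b), a)), f(s(pair(a, s(c))), a))), pair(c, b))   [R3 at 1.1.1]
2. f(pair(pair(f(a, f(s(b), a)), a), f(pair(pair(c, a), f(s(b), a)), f(s(pair(a, s(c))), a))), pair(c, b))  →  f(pair(pair(f(a, b), a), f(pair(pair(c, a), f(s(b), a)), f(s(pair(a, s(c))), a))), pair(c, b))   [R3 at 1.1.1.2]
3. f(pair(pair(f(a, b), a), f(pair(pair(c, a), f(s(b), a)), f(s(pair(a, s(c))), a))), pair(c, b))  →  f(pair(pair(c, a), f(pair(pair(c, a), f(s(b), a)), f(s(pair(a, s(c))), a))), pair(c, b))   [R7 at 1.1.1]
4. f(pair(pair(c, a), f(pair(pair(c, a), f(s(b), a)), f(s(pair(a, s(c))), a))), pair(c, b))  →  f(pair(pair(c, a), f(s(b), a)), f(s(pair(a, s(c))), a))   [R5 at ε]
5. f(pair(pair(c, a), f(s(b), a)), f(s(pair(a, s(c))), a))  →  f(s(b), a)   [R5 at ε]
6. f(s(b), a)  →  b   [R3 at ε]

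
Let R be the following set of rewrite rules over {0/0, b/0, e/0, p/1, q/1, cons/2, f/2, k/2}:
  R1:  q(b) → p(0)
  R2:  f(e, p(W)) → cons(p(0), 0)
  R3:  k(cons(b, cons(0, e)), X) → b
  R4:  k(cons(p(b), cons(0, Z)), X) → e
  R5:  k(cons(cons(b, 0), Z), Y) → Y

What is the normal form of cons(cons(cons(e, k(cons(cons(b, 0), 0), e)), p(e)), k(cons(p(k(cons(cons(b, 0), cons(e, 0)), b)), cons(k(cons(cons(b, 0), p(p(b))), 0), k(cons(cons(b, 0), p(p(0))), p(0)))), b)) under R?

cons(cons(cons(e, e), p(e)), e)

1. cons(cons(cons(e, k(cons(cons(b, 0), 0), e)), p(e)), k(cons(p(k(cons(cons(b, 0), cons(e, 0)), b)), cons(k(cons(cons(b, 0), p(p(b))), 0), k(cons(cons(b, 0), p(p(0))), p(0)))), b))  →  cons(cons(cons(e, e), p(e)), k(cons(p(k(cons(cons(b, 0), cons(e, 0)), b)), cons(k(cons(cons(b, 0), p(p(b))), 0), k(cons(cons(b, 0), p(p(0))), p(0)))), b))   [R5 at 1.1.2]
2. cons(cons(cons(e, e), p(e)), k(cons(p(k(cons(cons(b, 0), cons(e, 0)), b)), cons(k(cons(cons(b, 0), p(p(b))), 0), k(cons(cons(b, 0), p(p(0))), p(0)))), b))  →  cons(cons(cons(e, e), p(e)), k(cons(p(b), cons(k(cons(cons(b, 0), p(p(b))), 0), k(cons(cons(b, 0), p(p(0))), p(0)))), b))   [R5 at 2.1.1.1]
3. cons(cons(cons(e, e), p(e)), k(cons(p(b), cons(k(cons(cons(b, 0), p(p(b))), 0), k(cons(cons(b, 0), p(p(0))), p(0)))), b))  →  cons(cons(cons(e, e), p(e)), k(cons(p(b), cons(0, k(cons(cons(b, 0), p(p(0))), p(0)))), b))   [R5 at 2.1.2.1]
4. cons(cons(cons(e, e), p(e)), k(cons(p(b), cons(0, k(cons(cons(b, 0), p(p(0))), p(0)))), b))  →  cons(cons(cons(e, e), p(e)), e)   [R4 at 2]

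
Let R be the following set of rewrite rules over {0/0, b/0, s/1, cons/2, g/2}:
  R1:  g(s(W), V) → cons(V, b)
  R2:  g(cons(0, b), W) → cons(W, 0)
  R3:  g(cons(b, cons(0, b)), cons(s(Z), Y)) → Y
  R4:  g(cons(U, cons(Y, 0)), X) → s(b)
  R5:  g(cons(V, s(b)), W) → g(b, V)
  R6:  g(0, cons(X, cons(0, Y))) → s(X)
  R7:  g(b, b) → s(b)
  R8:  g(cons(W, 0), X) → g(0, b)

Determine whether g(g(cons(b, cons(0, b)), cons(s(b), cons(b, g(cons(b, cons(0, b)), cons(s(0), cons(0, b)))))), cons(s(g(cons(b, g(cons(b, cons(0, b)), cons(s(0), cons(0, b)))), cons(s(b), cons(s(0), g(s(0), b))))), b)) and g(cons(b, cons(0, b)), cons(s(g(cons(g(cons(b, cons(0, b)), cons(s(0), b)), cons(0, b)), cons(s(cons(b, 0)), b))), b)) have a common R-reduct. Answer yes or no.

Reduce t₁ = g(g(cons(b, cons(0, b)), cons(s(b), cons(b, g(cons(b, cons(0, b)), cons(s(0), cons(0, b)))))), cons(s(g(cons(b, g(cons(b, cons(0, b)), cons(s(0), cons(0, b)))), cons(s(b), cons(s(0), g(s(0), b))))), b)):
1. g(g(cons(b, cons(0, b)), cons(s(b), cons(b, g(cons(b, cons(0, b)), cons(s(0), cons(0, b)))))), cons(s(g(cons(b, g(cons(b, cons(0, b)), cons(s(0), cons(0, b)))), cons(s(b), cons(s(0), g(s(0), b))))), b))  →  g(cons(b, g(cons(b, cons(0, b)), cons(s(0), cons(0, b)))), cons(s(g(cons(b, g(cons(b, cons(0, b)), cons(s(0), cons(0, b)))), cons(s(b), cons(s(0), g(s(0), b))))), b))   [R3 at 1]
2. g(cons(b, g(cons(b, cons(0, b)), cons(s(0), cons(0, b)))), cons(s(g(cons(b, g(cons(b, cons(0, b)), cons(s(0), cons(0, b)))), cons(s(b), cons(s(0), g(s(0), b))))), b))  →  g(cons(b, cons(0, b)), cons(s(g(cons(b, g(cons(b, cons(0, b)), cons(s(0), cons(0, b)))), cons(s(b), cons(s(0), g(s(0), b))))), b))   [R3 at 1.2]
3. g(cons(b, cons(0, b)), cons(s(g(cons(b, g(cons(b, cons(0, b)), cons(s(0), cons(0, b)))), cons(s(b), cons(s(0), g(s(0), b))))), b))  →  b   [R3 at ε]

Reduce t₂ = g(cons(b, cons(0, b)), cons(s(g(cons(g(cons(b, cons(0, b)), cons(s(0), b)), cons(0, b)), cons(s(cons(b, 0)), b))), b)):
1. g(cons(b, cons(0, b)), cons(s(g(cons(g(cons(b, cons(0, b)), cons(s(0), b)), cons(0, b)), cons(s(cons(b, 0)), b))), b))  →  b   [R3 at ε]

yes — NF(t₁) = b, NF(t₂) = b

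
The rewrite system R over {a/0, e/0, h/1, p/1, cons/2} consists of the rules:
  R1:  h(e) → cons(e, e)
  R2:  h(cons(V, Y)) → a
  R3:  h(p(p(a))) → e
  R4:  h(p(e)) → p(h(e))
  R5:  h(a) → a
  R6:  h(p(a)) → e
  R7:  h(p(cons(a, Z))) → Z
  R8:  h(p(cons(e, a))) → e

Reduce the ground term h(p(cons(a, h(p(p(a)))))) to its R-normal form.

1. h(p(cons(a, h(p(p(a))))))  →  h(p(p(a)))   [R7 at ε]
2. h(p(p(a)))  →  e   [R3 at ε]

e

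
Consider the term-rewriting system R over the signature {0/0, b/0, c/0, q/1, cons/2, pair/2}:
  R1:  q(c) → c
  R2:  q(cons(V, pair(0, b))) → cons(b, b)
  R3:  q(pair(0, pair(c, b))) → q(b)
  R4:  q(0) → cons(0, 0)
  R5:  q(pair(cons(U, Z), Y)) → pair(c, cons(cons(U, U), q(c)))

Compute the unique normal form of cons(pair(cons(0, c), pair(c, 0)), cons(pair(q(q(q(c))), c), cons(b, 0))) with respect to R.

1. cons(pair(cons(0, c), pair(c, 0)), cons(pair(q(q(q(c))), c), cons(b, 0)))  →  cons(pair(cons(0, c), pair(c, 0)), cons(pair(q(q(c)), c), cons(b, 0)))   [R1 at 2.1.1.1.1]
2. cons(pair(cons(0, c), pair(c, 0)), cons(pair(q(q(c)), c), cons(b, 0)))  →  cons(pair(cons(0, c), pair(c, 0)), cons(pair(q(c), c), cons(b, 0)))   [R1 at 2.1.1.1]
3. cons(pair(cons(0, c), pair(c, 0)), cons(pair(q(c), c), cons(b, 0)))  →  cons(pair(cons(0, c), pair(c, 0)), cons(pair(c, c), cons(b, 0)))   [R1 at 2.1.1]

cons(pair(cons(0, c), pair(c, 0)), cons(pair(c, c), cons(b, 0)))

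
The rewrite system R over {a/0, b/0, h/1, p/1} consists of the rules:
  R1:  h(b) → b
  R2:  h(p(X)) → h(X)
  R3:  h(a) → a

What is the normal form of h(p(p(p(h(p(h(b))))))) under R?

b

1. h(p(p(p(h(p(h(b)))))))  →  h(p(p(h(p(h(b))))))   [R2 at ε]
2. h(p(p(h(p(h(b))))))  →  h(p(h(p(h(b)))))   [R2 at ε]
3. h(p(h(p(h(b)))))  →  h(h(p(h(b))))   [R2 at ε]
4. h(h(p(h(b))))  →  h(h(h(b)))   [R2 at 1]
5. h(h(h(b)))  →  h(h(b))   [R1 at 1.1]
6. h(h(b))  →  h(b)   [R1 at 1]
7. h(b)  →  b   [R1 at ε]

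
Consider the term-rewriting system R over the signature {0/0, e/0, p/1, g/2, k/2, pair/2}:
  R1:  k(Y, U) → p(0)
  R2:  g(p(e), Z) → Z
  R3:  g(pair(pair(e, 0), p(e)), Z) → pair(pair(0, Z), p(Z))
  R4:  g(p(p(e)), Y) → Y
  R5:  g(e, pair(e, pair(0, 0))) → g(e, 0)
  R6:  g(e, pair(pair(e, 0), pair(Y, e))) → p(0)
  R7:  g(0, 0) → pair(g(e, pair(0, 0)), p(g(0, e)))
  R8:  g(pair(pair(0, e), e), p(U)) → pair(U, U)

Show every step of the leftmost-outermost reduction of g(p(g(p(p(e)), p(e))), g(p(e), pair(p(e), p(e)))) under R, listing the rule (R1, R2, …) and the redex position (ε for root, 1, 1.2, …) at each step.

pair(p(e), p(e))

1. g(p(g(p(p(e)), p(e))), g(p(e), pair(p(e), p(e))))  →  g(p(p(e)), g(p(e), pair(p(e), p(e))))   [R4 at 1.1]
2. g(p(p(e)), g(p(e), pair(p(e), p(e))))  →  g(p(e), pair(p(e), p(e)))   [R4 at ε]
3. g(p(e), pair(p(e), p(e)))  →  pair(p(e), p(e))   [R2 at ε]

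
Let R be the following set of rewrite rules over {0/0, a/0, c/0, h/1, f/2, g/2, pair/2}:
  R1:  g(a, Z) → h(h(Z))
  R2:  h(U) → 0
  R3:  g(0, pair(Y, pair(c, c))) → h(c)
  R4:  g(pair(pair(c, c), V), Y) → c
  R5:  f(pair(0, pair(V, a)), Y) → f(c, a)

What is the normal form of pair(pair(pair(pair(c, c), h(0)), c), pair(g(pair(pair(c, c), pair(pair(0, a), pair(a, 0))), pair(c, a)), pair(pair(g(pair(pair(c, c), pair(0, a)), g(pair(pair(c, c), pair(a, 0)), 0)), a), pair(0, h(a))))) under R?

pair(pair(pair(pair(c, c), 0), c), pair(c, pair(pair(c, a), pair(0, 0))))

1. pair(pair(pair(pair(c, c), h(0)), c), pair(g(pair(pair(c, c), pair(pair(0, a), pair(a, 0))), pair(c, a)), pair(pair(g(pair(pair(c, c), pair(0, a)), g(pair(pair(c, c), pair(a, 0)), 0)), a), pair(0, h(a)))))  →  pair(pair(pair(pair(c, c), 0), c), pair(g(pair(pair(c, c), pair(pair(0, a), pair(a, 0))), pair(c, a)), pair(pair(g(pair(pair(c, c), pair(0, a)), g(pair(pair(c, c), pair(a, 0)), 0)), a), pair(0, h(a)))))   [R2 at 1.1.2]
2. pair(pair(pair(pair(c, c), 0), c), pair(g(pair(pair(c, c), pair(pair(0, a), pair(a, 0))), pair(c, a)), pair(pair(g(pair(pair(c, c), pair(0, a)), g(pair(pair(c, c), pair(a, 0)), 0)), a), pair(0, h(a)))))  →  pair(pair(pair(pair(c, c), 0), c), pair(c, pair(pair(g(pair(pair(c, c), pair(0, a)), g(pair(pair(c, c), pair(a, 0)), 0)), a), pair(0, h(a)))))   [R4 at 2.1]
3. pair(pair(pair(pair(c, c), 0), c), pair(c, pair(pair(g(pair(pair(c, c), pair(0, a)), g(pair(pair(c, c), pair(a, 0)), 0)), a), pair(0, h(a)))))  →  pair(pair(pair(pair(c, c), 0), c), pair(c, pair(pair(c, a), pair(0, h(a)))))   [R4 at 2.2.1.1]
4. pair(pair(pair(pair(c, c), 0), c), pair(c, pair(pair(c, a), pair(0, h(a)))))  →  pair(pair(pair(pair(c, c), 0), c), pair(c, pair(pair(c, a), pair(0, 0))))   [R2 at 2.2.2.2]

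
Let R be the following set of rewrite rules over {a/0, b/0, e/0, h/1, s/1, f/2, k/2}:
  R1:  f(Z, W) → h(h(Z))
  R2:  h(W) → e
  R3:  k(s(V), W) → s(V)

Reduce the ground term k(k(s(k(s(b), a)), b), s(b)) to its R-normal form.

s(s(b))

1. k(k(s(k(s(b), a)), b), s(b))  →  k(s(k(s(b), a)), s(b))   [R3 at 1]
2. k(s(k(s(b), a)), s(b))  →  s(k(s(b), a))   [R3 at ε]
3. s(k(s(b), a))  →  s(s(b))   [R3 at 1]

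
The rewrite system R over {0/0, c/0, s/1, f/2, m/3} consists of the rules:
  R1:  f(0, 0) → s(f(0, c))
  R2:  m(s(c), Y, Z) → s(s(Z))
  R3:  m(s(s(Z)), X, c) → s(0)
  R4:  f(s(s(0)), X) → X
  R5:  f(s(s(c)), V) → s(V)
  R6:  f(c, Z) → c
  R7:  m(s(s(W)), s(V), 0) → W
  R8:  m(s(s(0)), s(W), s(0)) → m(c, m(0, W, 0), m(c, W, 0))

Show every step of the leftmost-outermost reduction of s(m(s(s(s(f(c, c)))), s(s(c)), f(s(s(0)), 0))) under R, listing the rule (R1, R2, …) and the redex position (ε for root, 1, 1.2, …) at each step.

1. s(m(s(s(s(f(c, c)))), s(s(c)), f(s(s(0)), 0)))  →  s(m(s(s(s(c))), s(s(c)), f(s(s(0)), 0)))   [R6 at 1.1.1.1.1]
2. s(m(s(s(s(c))), s(s(c)), f(s(s(0)), 0)))  →  s(m(s(s(s(c))), s(s(c)), 0))   [R4 at 1.3]
3. s(m(s(s(s(c))), s(s(c)), 0))  →  s(s(c))   [R7 at 1]

s(s(c))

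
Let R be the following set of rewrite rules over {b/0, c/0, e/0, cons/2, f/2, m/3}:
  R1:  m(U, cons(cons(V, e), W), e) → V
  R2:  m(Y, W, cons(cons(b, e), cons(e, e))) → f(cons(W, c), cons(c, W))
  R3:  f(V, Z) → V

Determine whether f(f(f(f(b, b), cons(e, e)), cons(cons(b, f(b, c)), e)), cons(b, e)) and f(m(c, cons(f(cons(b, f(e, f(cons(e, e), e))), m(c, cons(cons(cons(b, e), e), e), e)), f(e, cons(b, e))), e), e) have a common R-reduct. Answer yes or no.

Reduce t₁ = f(f(f(f(b, b), cons(e, e)), cons(cons(b, f(b, c)), e)), cons(b, e)):
1. f(f(f(f(b, b), cons(e, e)), cons(cons(b, f(b, c)), e)), cons(b, e))  →  f(f(f(b, b), cons(e, e)), cons(cons(b, f(b, c)), e))   [R3 at ε]
2. f(f(f(b, b), cons(e, e)), cons(cons(b, f(b, c)), e))  →  f(f(b, b), cons(e, e))   [R3 at ε]
3. f(f(b, b), cons(e, e))  →  f(b, b)   [R3 at ε]
4. f(b, b)  →  b   [R3 at ε]

Reduce t₂ = f(m(c, cons(f(cons(b, f(e, f(cons(e, e), e))), m(c, cons(cons(cons(b, e), e), e), e)), f(e, cons(b, e))), e), e):
1. f(m(c, cons(f(cons(b, f(e, f(cons(e, e), e))), m(c, cons(cons(cons(b, e), e), e), e)), f(e, cons(b, e))), e), e)  →  m(c, cons(f(cons(b, f(e, f(cons(e, e), e))), m(c, cons(cons(cons(b, e), e), e), e)), f(e, cons(b, e))), e)   [R3 at ε]
2. m(c, cons(f(cons(b, f(e, f(cons(e, e), e))), m(c, cons(cons(cons(b, e), e), e), e)), f(e, cons(b, e))), e)  →  m(c, cons(cons(b, f(e, f(cons(e, e), e))), f(e, cons(b, e))), e)   [R3 at 2.1]
3. m(c, cons(cons(b, f(e, f(cons(e, e), e))), f(e, cons(b, e))), e)  →  m(c, cons(cons(b, e), f(e, cons(b, e))), e)   [R3 at 2.1.2]
4. m(c, cons(cons(b, e), f(e, cons(b, e))), e)  →  b   [R1 at ε]

yes — NF(t₁) = b, NF(t₂) = b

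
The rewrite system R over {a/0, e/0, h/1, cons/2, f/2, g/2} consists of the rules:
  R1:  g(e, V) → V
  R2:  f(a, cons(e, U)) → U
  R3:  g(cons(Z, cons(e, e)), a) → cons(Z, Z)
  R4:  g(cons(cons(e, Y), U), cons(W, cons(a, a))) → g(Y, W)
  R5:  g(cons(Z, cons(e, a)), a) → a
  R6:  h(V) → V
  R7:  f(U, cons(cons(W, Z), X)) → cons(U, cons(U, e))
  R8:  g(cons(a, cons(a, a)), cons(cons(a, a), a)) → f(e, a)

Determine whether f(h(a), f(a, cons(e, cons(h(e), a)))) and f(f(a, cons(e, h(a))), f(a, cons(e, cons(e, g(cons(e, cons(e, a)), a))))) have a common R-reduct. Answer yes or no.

yes — NF(t₁) = a, NF(t₂) = a

Reduce t₁ = f(h(a), f(a, cons(e, cons(h(e), a)))):
1. f(h(a), f(a, cons(e, cons(h(e), a))))  →  f(a, f(a, cons(e, cons(h(e), a))))   [R6 at 1]
2. f(a, f(a, cons(e, cons(h(e), a))))  →  f(a, cons(h(e), a))   [R2 at 2]
3. f(a, cons(h(e), a))  →  f(a, cons(e, a))   [R6 at 2.1]
4. f(a, cons(e, a))  →  a   [R2 at ε]

Reduce t₂ = f(f(a, cons(e, h(a))), f(a, cons(e, cons(e, g(cons(e, cons(e, a)), a))))):
1. f(f(a, cons(e, h(a))), f(a, cons(e, cons(e, g(cons(e, cons(e, a)), a)))))  →  f(h(a), f(a, cons(e, cons(e, g(cons(e, cons(e, a)), a)))))   [R2 at 1]
2. f(h(a), f(a, cons(e, cons(e, g(cons(e, cons(e, a)), a)))))  →  f(a, f(a, cons(e, cons(e, g(cons(e, cons(e, a)), a)))))   [R6 at 1]
3. f(a, f(a, cons(e, cons(e, g(cons(e, cons(e, a)), a)))))  →  f(a, cons(e, g(cons(e, cons(e, a)), a)))   [R2 at 2]
4. f(a, cons(e, g(cons(e, cons(e, a)), a)))  →  g(cons(e, cons(e, a)), a)   [R2 at ε]
5. g(cons(e, cons(e, a)), a)  →  a   [R5 at ε]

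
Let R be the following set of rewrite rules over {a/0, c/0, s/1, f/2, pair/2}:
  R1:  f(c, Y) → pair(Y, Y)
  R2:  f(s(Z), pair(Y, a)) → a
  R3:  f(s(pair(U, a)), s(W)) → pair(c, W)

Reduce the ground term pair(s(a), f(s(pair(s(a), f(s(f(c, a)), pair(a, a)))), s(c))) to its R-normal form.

pair(s(a), pair(c, c))

1. pair(s(a), f(s(pair(s(a), f(s(f(c, a)), pair(a, a)))), s(c)))  →  pair(s(a), f(s(pair(s(a), a)), s(c)))   [R2 at 2.1.1.2]
2. pair(s(a), f(s(pair(s(a), a)), s(c)))  →  pair(s(a), pair(c, c))   [R3 at 2]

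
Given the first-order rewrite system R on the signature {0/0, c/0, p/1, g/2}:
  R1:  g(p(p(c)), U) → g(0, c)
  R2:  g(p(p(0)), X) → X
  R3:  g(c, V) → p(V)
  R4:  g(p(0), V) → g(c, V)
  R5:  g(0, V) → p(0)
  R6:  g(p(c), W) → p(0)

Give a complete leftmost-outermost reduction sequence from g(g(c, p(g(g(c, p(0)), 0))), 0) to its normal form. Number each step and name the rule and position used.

0

1. g(g(c, p(g(g(c, p(0)), 0))), 0)  →  g(p(p(g(g(c, p(0)), 0))), 0)   [R3 at 1]
2. g(p(p(g(g(c, p(0)), 0))), 0)  →  g(p(p(g(p(p(0)), 0))), 0)   [R3 at 1.1.1.1]
3. g(p(p(g(p(p(0)), 0))), 0)  →  g(p(p(0)), 0)   [R2 at 1.1.1]
4. g(p(p(0)), 0)  →  0   [R2 at ε]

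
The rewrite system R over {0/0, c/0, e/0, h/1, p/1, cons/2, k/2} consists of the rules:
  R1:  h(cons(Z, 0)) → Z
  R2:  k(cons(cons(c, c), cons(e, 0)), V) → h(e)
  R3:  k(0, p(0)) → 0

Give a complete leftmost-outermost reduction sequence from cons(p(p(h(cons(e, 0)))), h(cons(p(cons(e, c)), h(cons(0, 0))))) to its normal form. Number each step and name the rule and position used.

1. cons(p(p(h(cons(e, 0)))), h(cons(p(cons(e, c)), h(cons(0, 0)))))  →  cons(p(p(e)), h(cons(p(cons(e, c)), h(cons(0, 0)))))   [R1 at 1.1.1]
2. cons(p(p(e)), h(cons(p(cons(e, c)), h(cons(0, 0)))))  →  cons(p(p(e)), h(cons(p(cons(e, c)), 0)))   [R1 at 2.1.2]
3. cons(p(p(e)), h(cons(p(cons(e, c)), 0)))  →  cons(p(p(e)), p(cons(e, c)))   [R1 at 2]

cons(p(p(e)), p(cons(e, c)))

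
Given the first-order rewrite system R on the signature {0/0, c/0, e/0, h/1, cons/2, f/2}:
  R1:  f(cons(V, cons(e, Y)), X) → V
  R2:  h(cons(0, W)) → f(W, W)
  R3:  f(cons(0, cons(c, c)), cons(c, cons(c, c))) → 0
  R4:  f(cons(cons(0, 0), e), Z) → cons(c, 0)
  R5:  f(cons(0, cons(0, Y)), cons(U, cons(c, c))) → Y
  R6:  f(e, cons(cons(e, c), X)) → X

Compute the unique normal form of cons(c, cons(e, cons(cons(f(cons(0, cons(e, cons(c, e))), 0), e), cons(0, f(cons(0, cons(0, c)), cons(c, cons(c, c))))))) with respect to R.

cons(c, cons(e, cons(cons(0, e), cons(0, c))))

1. cons(c, cons(e, cons(cons(f(cons(0, cons(e, cons(c, e))), 0), e), cons(0, f(cons(0, cons(0, c)), cons(c, cons(c, c)))))))  →  cons(c, cons(e, cons(cons(0, e), cons(0, f(cons(0, cons(0, c)), cons(c, cons(c, c)))))))   [R1 at 2.2.1.1]
2. cons(c, cons(e, cons(cons(0, e), cons(0, f(cons(0, cons(0, c)), cons(c, cons(c, c)))))))  →  cons(c, cons(e, cons(cons(0, e), cons(0, c))))   [R5 at 2.2.2.2]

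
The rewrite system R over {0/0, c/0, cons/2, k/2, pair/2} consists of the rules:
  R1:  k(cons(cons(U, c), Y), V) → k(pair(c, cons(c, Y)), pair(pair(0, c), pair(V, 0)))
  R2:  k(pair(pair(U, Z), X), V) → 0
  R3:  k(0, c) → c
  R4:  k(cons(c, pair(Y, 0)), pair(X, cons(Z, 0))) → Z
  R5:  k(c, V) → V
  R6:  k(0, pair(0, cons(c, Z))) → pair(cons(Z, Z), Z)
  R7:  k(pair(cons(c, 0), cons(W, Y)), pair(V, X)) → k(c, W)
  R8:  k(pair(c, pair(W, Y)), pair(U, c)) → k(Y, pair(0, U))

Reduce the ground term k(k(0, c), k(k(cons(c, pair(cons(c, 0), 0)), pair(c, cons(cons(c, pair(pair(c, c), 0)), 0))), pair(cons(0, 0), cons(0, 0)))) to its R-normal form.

0

1. k(k(0, c), k(k(cons(c, pair(cons(c, 0), 0)), pair(c, cons(cons(c, pair(pair(c, c), 0)), 0))), pair(cons(0, 0), cons(0, 0))))  →  k(c, k(k(cons(c, pair(cons(c, 0), 0)), pair(c, cons(cons(c, pair(pair(c, c), 0)), 0))), pair(cons(0, 0), cons(0, 0))))   [R3 at 1]
2. k(c, k(k(cons(c, pair(cons(c, 0), 0)), pair(c, cons(cons(c, pair(pair(c, c), 0)), 0))), pair(cons(0, 0), cons(0, 0))))  →  k(k(cons(c, pair(cons(c, 0), 0)), pair(c, cons(cons(c, pair(pair(c, c), 0)), 0))), pair(cons(0, 0), cons(0, 0)))   [R5 at ε]
3. k(k(cons(c, pair(cons(c, 0), 0)), pair(c, cons(cons(c, pair(pair(c, c), 0)), 0))), pair(cons(0, 0), cons(0, 0)))  →  k(cons(c, pair(pair(c, c), 0)), pair(cons(0, 0), cons(0, 0)))   [R4 at 1]
4. k(cons(c, pair(pair(c, c), 0)), pair(cons(0, 0), cons(0, 0)))  →  0   [R4 at ε]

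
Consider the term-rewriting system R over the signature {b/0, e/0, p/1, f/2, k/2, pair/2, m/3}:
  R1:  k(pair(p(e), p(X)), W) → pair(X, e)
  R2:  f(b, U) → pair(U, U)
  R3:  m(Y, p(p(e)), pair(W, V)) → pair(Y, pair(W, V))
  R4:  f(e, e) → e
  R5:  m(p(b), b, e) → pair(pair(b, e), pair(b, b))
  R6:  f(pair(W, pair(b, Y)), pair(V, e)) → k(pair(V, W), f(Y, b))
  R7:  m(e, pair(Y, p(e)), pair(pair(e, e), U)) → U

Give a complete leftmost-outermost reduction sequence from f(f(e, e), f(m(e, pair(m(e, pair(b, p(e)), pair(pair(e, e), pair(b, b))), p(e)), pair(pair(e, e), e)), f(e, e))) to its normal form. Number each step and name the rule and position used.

e

1. f(f(e, e), f(m(e, pair(m(e, pair(b, p(e)), pair(pair(e, e), pair(b, b))), p(e)), pair(pair(e, e), e)), f(e, e)))  →  f(e, f(m(e, pair(m(e, pair(b, p(e)), pair(pair(e, e), pair(b, b))), p(e)), pair(pair(e, e), e)), f(e, e)))   [R4 at 1]
2. f(e, f(m(e, pair(m(e, pair(b, p(e)), pair(pair(e, e), pair(b, b))), p(e)), pair(pair(e, e), e)), f(e, e)))  →  f(e, f(e, f(e, e)))   [R7 at 2.1]
3. f(e, f(e, f(e, e)))  →  f(e, f(e, e))   [R4 at 2.2]
4. f(e, f(e, e))  →  f(e, e)   [R4 at 2]
5. f(e, e)  →  e   [R4 at ε]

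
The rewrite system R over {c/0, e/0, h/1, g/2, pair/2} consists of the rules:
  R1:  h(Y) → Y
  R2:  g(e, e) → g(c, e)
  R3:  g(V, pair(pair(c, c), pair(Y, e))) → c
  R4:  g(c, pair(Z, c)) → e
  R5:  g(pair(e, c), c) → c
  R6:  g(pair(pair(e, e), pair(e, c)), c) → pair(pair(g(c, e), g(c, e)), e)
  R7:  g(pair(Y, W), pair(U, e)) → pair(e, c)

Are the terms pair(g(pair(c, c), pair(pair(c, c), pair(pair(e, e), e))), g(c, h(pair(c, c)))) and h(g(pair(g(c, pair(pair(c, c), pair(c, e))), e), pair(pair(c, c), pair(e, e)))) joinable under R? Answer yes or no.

no — NF(t₁) = pair(c, e), NF(t₂) = c

Reduce t₁ = pair(g(pair(c, c), pair(pair(c, c), pair(pair(e, e), e))), g(c, h(pair(c, c)))):
1. pair(g(pair(c, c), pair(pair(c, c), pair(pair(e, e), e))), g(c, h(pair(c, c))))  →  pair(c, g(c, h(pair(c, c))))   [R3 at 1]
2. pair(c, g(c, h(pair(c, c))))  →  pair(c, g(c, pair(c, c)))   [R1 at 2.2]
3. pair(c, g(c, pair(c, c)))  →  pair(c, e)   [R4 at 2]

Reduce t₂ = h(g(pair(g(c, pair(pair(c, c), pair(c, e))), e), pair(pair(c, c), pair(e, e)))):
1. h(g(pair(g(c, pair(pair(c, c), pair(c, e))), e), pair(pair(c, c), pair(e, e))))  →  g(pair(g(c, pair(pair(c, c), pair(c, e))), e), pair(pair(c, c), pair(e, e)))   [R1 at ε]
2. g(pair(g(c, pair(pair(c, c), pair(c, e))), e), pair(pair(c, c), pair(e, e)))  →  c   [R3 at ε]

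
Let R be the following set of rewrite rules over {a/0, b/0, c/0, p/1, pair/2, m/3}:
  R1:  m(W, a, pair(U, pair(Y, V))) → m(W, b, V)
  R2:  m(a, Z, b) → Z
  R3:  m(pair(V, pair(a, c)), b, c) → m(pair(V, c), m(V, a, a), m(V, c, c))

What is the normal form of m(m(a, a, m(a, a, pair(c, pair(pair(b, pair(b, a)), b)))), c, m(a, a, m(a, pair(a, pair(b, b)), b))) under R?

1. m(m(a, a, m(a, a, pair(c, pair(pair(b, pair(b, a)), b)))), c, m(a, a, m(a, pair(a, pair(b, b)), b)))  →  m(m(a, a, m(a, b, b)), c, m(a, a, m(a, pair(a, pair(b, b)), b)))   [R1 at 1.3]
2. m(m(a, a, m(a, b, b)), c, m(a, a, m(a, pair(a, pair(b, b)), b)))  →  m(m(a, a, b), c, m(a, a, m(a, pair(a, pair(b, b)), b)))   [R2 at 1.3]
3. m(m(a, a, b), c, m(a, a, m(a, pair(a, pair(b, b)), b)))  →  m(a, c, m(a, a, m(a, pair(a, pair(b, b)), b)))   [R2 at 1]
4. m(a, c, m(a, a, m(a, pair(a, pair(b, b)), b)))  →  m(a, c, m(a, a, pair(a, pair(b, b))))   [R2 at 3.3]
5. m(a, c, m(a, a, pair(a, pair(b, b))))  →  m(a, c, m(a, b, b))   [R1 at 3]
6. m(a, c, m(a, b, b))  →  m(a, c, b)   [R2 at 3]
7. m(a, c, b)  →  c   [R2 at ε]

c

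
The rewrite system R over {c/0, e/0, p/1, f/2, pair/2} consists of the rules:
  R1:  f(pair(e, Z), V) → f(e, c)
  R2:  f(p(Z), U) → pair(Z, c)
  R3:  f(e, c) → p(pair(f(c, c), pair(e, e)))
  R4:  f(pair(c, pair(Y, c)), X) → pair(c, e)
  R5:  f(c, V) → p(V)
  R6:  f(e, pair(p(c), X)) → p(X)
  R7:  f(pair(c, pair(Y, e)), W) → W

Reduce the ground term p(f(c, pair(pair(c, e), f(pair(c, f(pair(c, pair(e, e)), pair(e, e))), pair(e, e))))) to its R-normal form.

p(p(pair(pair(c, e), pair(e, e))))

1. p(f(c, pair(pair(c, e), f(pair(c, f(pair(c, pair(e, e)), pair(e, e))), pair(e, e)))))  →  p(p(pair(pair(c, e), f(pair(c, f(pair(c, pair(e, e)), pair(e, e))), pair(e, e)))))   [R5 at 1]
2. p(p(pair(pair(c, e), f(pair(c, f(pair(c, pair(e, e)), pair(e, e))), pair(e, e)))))  →  p(p(pair(pair(c, e), f(pair(c, pair(e, e)), pair(e, e)))))   [R7 at 1.1.2.1.2]
3. p(p(pair(pair(c, e), f(pair(c, pair(e, e)), pair(e, e)))))  →  p(p(pair(pair(c, e), pair(e, e))))   [R7 at 1.1.2]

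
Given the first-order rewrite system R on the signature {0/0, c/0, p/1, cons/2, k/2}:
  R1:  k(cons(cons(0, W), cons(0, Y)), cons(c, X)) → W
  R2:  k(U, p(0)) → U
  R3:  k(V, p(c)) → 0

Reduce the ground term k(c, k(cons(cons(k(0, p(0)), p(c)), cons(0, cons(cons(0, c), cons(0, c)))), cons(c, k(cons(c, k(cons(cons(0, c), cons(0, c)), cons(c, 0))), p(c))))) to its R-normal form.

0

1. k(c, k(cons(cons(k(0, p(0)), p(c)), cons(0, cons(cons(0, c), cons(0, c)))), cons(c, k(cons(c, k(cons(cons(0, c), cons(0, c)), cons(c, 0))), p(c)))))  →  k(c, k(cons(cons(0, p(c)), cons(0, cons(cons(0, c), cons(0, c)))), cons(c, k(cons(c, k(cons(cons(0, c), cons(0, c)), cons(c, 0))), p(c)))))   [R2 at 2.1.1.1]
2. k(c, k(cons(cons(0, p(c)), cons(0, cons(cons(0, c), cons(0, c)))), cons(c, k(cons(c, k(cons(cons(0, c), cons(0, c)), cons(c, 0))), p(c)))))  →  k(c, p(c))   [R1 at 2]
3. k(c, p(c))  →  0   [R3 at ε]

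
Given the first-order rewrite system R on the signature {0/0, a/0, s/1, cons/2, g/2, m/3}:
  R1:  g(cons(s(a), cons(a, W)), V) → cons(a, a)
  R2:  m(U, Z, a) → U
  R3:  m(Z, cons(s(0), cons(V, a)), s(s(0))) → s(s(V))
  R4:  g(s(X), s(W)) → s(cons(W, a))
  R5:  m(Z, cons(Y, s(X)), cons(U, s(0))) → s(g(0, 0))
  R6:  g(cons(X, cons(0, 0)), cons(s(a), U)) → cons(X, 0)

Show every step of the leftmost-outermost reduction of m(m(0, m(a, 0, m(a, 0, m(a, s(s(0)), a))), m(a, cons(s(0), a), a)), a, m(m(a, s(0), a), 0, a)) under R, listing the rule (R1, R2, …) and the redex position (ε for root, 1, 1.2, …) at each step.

0

1. m(m(0, m(a, 0, m(a, 0, m(a, s(s(0)), a))), m(a, cons(s(0), a), a)), a, m(m(a, s(0), a), 0, a))  →  m(m(0, m(a, 0, m(a, 0, a)), m(a, cons(s(0), a), a)), a, m(m(a, s(0), a), 0, a))   [R2 at 1.2.3.3]
2. m(m(0, m(a, 0, m(a, 0, a)), m(a, cons(s(0), a), a)), a, m(m(a, s(0), a), 0, a))  →  m(m(0, m(a, 0, a), m(a, cons(s(0), a), a)), a, m(m(a, s(0), a), 0, a))   [R2 at 1.2.3]
3. m(m(0, m(a, 0, a), m(a, cons(s(0), a), a)), a, m(m(a, s(0), a), 0, a))  →  m(m(0, a, m(a, cons(s(0), a), a)), a, m(m(a, s(0), a), 0, a))   [R2 at 1.2]
4. m(m(0, a, m(a, cons(s(0), a), a)), a, m(m(a, s(0), a), 0, a))  →  m(m(0, a, a), a, m(m(a, s(0), a), 0, a))   [R2 at 1.3]
5. m(m(0, a, a), a, m(m(a, s(0), a), 0, a))  →  m(0, a, m(m(a, s(0), a), 0, a))   [R2 at 1]
6. m(0, a, m(m(a, s(0), a), 0, a))  →  m(0, a, m(a, s(0), a))   [R2 at 3]
7. m(0, a, m(a, s(0), a))  →  m(0, a, a)   [R2 at 3]
8. m(0, a, a)  →  0   [R2 at ε]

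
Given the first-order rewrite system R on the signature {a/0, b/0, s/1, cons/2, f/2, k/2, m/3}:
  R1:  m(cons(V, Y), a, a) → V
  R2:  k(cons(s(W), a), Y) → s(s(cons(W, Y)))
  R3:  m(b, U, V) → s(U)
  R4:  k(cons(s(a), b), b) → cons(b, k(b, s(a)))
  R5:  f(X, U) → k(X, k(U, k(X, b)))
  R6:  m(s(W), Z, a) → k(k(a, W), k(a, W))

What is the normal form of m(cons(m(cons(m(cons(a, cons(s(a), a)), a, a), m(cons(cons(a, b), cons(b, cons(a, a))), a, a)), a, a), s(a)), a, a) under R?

a

1. m(cons(m(cons(m(cons(a, cons(s(a), a)), a, a), m(cons(cons(a, b), cons(b, cons(a, a))), a, a)), a, a), s(a)), a, a)  →  m(cons(m(cons(a, cons(s(a), a)), a, a), m(cons(cons(a, b), cons(b, cons(a, a))), a, a)), a, a)   [R1 at ε]
2. m(cons(m(cons(a, cons(s(a), a)), a, a), m(cons(cons(a, b), cons(b, cons(a, a))), a, a)), a, a)  →  m(cons(a, cons(s(a), a)), a, a)   [R1 at ε]
3. m(cons(a, cons(s(a), a)), a, a)  →  a   [R1 at ε]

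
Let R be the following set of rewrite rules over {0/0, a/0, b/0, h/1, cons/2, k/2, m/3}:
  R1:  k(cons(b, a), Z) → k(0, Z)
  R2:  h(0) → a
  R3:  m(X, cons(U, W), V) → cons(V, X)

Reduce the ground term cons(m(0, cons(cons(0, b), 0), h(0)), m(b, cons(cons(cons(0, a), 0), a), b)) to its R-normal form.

1. cons(m(0, cons(cons(0, b), 0), h(0)), m(b, cons(cons(cons(0, a), 0), a), b))  →  cons(cons(h(0), 0), m(b, cons(cons(cons(0, a), 0), a), b))   [R3 at 1]
2. cons(cons(h(0), 0), m(b, cons(cons(cons(0, a), 0), a), b))  →  cons(cons(a, 0), m(b, cons(cons(cons(0, a), 0), a), b))   [R2 at 1.1]
3. cons(cons(a, 0), m(b, cons(cons(cons(0, a), 0), a), b))  →  cons(cons(a, 0), cons(b, b))   [R3 at 2]

cons(cons(a, 0), cons(b, b))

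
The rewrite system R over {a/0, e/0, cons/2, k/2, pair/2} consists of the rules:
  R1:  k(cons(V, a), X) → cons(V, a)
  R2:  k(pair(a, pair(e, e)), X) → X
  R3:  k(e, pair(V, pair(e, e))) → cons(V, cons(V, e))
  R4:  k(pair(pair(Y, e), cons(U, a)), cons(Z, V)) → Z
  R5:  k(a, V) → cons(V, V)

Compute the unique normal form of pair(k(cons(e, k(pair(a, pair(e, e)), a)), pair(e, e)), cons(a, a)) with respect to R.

1. pair(k(cons(e, k(pair(a, pair(e, e)), a)), pair(e, e)), cons(a, a))  →  pair(k(cons(e, a), pair(e, e)), cons(a, a))   [R2 at 1.1.2]
2. pair(k(cons(e, a), pair(e, e)), cons(a, a))  →  pair(cons(e, a), cons(a, a))   [R1 at 1]

pair(cons(e, a), cons(a, a))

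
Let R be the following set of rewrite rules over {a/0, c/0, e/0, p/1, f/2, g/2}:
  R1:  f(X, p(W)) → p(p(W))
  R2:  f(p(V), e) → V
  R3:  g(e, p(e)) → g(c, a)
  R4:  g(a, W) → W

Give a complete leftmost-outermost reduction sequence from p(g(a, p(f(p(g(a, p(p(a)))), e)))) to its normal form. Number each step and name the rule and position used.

1. p(g(a, p(f(p(g(a, p(p(a)))), e))))  →  p(p(f(p(g(a, p(p(a)))), e)))   [R4 at 1]
2. p(p(f(p(g(a, p(p(a)))), e)))  →  p(p(g(a, p(p(a)))))   [R2 at 1.1]
3. p(p(g(a, p(p(a)))))  →  p(p(p(p(a))))   [R4 at 1.1]

p(p(p(p(a))))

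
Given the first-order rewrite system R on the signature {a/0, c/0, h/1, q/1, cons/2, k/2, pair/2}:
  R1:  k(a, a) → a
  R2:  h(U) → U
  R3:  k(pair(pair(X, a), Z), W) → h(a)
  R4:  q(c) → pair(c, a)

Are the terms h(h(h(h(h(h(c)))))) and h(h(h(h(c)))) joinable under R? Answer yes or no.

yes — NF(t₁) = c, NF(t₂) = c

Reduce t₁ = h(h(h(h(h(h(c)))))):
1. h(h(h(h(h(h(c))))))  →  h(h(h(h(h(c)))))   [R2 at ε]
2. h(h(h(h(h(c)))))  →  h(h(h(h(c))))   [R2 at ε]
3. h(h(h(h(c))))  →  h(h(h(c)))   [R2 at ε]
4. h(h(h(c)))  →  h(h(c))   [R2 at ε]
5. h(h(c))  →  h(c)   [R2 at ε]
6. h(c)  →  c   [R2 at ε]

Reduce t₂ = h(h(h(h(c)))):
1. h(h(h(h(c))))  →  h(h(h(c)))   [R2 at ε]
2. h(h(h(c)))  →  h(h(c))   [R2 at ε]
3. h(h(c))  →  h(c)   [R2 at ε]
4. h(c)  →  c   [R2 at ε]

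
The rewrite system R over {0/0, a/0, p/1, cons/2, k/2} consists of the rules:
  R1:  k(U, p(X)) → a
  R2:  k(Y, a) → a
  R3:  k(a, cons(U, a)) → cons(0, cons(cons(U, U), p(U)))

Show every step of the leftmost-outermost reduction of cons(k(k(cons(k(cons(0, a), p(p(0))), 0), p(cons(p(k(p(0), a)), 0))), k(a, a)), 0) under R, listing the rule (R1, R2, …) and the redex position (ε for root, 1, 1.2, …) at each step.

cons(a, 0)

1. cons(k(k(cons(k(cons(0, a), p(p(0))), 0), p(cons(p(k(p(0), a)), 0))), k(a, a)), 0)  →  cons(k(a, k(a, a)), 0)   [R1 at 1.1]
2. cons(k(a, k(a, a)), 0)  →  cons(k(a, a), 0)   [R2 at 1.2]
3. cons(k(a, a), 0)  →  cons(a, 0)   [R2 at 1]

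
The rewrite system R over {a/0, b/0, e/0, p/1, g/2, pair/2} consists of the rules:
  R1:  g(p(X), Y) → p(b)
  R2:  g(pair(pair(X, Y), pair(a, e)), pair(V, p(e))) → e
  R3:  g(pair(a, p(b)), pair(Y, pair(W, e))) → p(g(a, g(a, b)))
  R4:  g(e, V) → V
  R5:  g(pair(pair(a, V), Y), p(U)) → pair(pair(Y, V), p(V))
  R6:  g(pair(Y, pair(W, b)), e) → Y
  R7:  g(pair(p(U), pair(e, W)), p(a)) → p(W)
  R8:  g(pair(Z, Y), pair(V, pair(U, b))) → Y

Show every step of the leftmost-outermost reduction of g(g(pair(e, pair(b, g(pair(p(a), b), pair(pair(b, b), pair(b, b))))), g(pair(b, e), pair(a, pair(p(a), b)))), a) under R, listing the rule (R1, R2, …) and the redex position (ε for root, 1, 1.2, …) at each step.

1. g(g(pair(e, pair(b, g(pair(p(a), b), pair(pair(b, b), pair(b, b))))), g(pair(b, e), pair(a, pair(p(a), b)))), a)  →  g(g(pair(e, pair(b, b)), g(pair(b, e), pair(a, pair(p(a), b)))), a)   [R8 at 1.1.2.2]
2. g(g(pair(e, pair(b, b)), g(pair(b, e), pair(a, pair(p(a), b)))), a)  →  g(g(pair(e, pair(b, b)), e), a)   [R8 at 1.2]
3. g(g(pair(e, pair(b, b)), e), a)  →  g(e, a)   [R6 at 1]
4. g(e, a)  →  a   [R4 at ε]

a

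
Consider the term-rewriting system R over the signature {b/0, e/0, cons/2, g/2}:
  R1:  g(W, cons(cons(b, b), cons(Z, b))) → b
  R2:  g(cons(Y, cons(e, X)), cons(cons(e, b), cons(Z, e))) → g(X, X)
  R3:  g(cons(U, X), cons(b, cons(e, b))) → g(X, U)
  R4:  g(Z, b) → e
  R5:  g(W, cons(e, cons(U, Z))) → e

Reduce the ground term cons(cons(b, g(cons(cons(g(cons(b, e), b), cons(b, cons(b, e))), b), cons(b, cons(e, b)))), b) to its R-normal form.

1. cons(cons(b, g(cons(cons(g(cons(b, e), b), cons(b, cons(b, e))), b), cons(b, cons(e, b)))), b)  →  cons(cons(b, g(b, cons(g(cons(b, e), b), cons(b, cons(b, e))))), b)   [R3 at 1.2]
2. cons(cons(b, g(b, cons(g(cons(b, e), b), cons(b, cons(b, e))))), b)  →  cons(cons(b, g(b, cons(e, cons(b, cons(b, e))))), b)   [R4 at 1.2.2.1]
3. cons(cons(b, g(b, cons(e, cons(b, cons(b, e))))), b)  →  cons(cons(b, e), b)   [R5 at 1.2]

cons(cons(b, e), b)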